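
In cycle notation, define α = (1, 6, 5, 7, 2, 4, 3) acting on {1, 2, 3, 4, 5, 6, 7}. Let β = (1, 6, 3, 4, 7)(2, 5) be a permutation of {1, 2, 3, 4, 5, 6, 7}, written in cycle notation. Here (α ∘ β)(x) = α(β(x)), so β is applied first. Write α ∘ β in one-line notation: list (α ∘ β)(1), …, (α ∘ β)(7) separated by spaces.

5 7 3 2 4 1 6

For each element, apply β then α: 1 → 6 → 5; 2 → 5 → 7; 3 → 4 → 3; 4 → 7 → 2; 5 → 2 → 4; 6 → 3 → 1; 7 → 1 → 6.
So α ∘ β in one-line form is 5 7 3 2 4 1 6.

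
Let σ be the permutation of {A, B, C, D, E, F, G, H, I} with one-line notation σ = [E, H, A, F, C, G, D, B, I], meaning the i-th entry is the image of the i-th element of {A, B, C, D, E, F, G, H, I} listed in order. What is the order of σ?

Writing σ as disjoint cycles, the cycle lengths are 3, 3, 2, 1.
The order is lcm(3, 3, 2) = 6.

6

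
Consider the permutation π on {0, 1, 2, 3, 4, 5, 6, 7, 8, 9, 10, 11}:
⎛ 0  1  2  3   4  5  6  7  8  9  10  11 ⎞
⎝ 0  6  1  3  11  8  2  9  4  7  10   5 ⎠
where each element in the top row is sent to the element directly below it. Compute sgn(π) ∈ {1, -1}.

In disjoint-cycle form the cycle lengths are 4, 3, 2, 1, 1, 1.
A cycle of length ℓ contributes ℓ−1 transpositions, so π is a product of 3 + 2 + 1 = 6 transpositions — even.

1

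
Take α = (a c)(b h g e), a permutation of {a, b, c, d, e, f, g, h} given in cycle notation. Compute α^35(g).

g lies in the 4-cycle (b h g e).
On a 4-cycle, α^4 is the identity, so α^35 = α^3 there (35 ≡ 3 mod 4).
Advancing 3 steps from g: g → e → b → h.

h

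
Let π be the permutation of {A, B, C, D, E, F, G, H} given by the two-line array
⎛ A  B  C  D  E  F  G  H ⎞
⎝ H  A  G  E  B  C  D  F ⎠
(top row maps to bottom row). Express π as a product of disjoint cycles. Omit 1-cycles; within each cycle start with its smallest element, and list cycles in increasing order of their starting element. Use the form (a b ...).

Iterating π from A gives A → H → F → C → G → D → E → B → A; that is the 8-cycle (A H F C G D E B).
Continuing from each remaining unvisited element yields (A H F C G D E B).

(A H F C G D E B)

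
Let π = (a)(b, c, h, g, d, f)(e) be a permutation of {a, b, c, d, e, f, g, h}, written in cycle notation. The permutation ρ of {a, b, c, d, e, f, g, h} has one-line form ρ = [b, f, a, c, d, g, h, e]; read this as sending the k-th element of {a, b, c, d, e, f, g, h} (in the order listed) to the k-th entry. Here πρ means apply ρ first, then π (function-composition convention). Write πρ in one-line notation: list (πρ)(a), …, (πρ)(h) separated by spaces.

c b a h f d g e

(πρ)(x) = π(ρ(x)). Computing each image: π(ρ(a)) = π(b) = c, π(ρ(b)) = π(f) = b, π(ρ(c)) = π(a) = a, π(ρ(d)) = π(c) = h, π(ρ(e)) = π(d) = f, π(ρ(f)) = π(g) = d, π(ρ(g)) = π(h) = g, π(ρ(h)) = π(e) = e.
Hence πρ = [c b a h f d g e].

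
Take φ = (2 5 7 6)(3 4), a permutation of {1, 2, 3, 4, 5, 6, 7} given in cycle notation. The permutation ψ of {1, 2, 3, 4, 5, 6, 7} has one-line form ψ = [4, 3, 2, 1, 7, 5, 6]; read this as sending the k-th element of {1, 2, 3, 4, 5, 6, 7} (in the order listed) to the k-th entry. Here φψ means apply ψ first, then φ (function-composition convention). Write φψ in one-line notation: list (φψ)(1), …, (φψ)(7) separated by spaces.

Chase each element through ψ then φ: 1 → 4 → 3; 2 → 3 → 4; 3 → 2 → 5; 4 → 1 → 1; 5 → 7 → 6; 6 → 5 → 7; 7 → 6 → 2.
So φψ in one-line form is 3 4 5 1 6 7 2.

3 4 5 1 6 7 2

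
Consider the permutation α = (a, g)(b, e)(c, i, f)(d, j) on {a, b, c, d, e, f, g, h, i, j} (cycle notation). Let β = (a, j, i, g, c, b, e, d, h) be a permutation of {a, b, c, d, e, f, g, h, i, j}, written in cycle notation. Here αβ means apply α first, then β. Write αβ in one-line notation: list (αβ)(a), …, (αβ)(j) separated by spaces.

(αβ)(x) = β(α(x)). Computing each image: β(α(a)) = β(g) = c, β(α(b)) = β(e) = d, β(α(c)) = β(i) = g, β(α(d)) = β(j) = i, β(α(e)) = β(b) = e, β(α(f)) = β(c) = b, β(α(g)) = β(a) = j, β(α(h)) = β(h) = a, β(α(i)) = β(f) = f, β(α(j)) = β(d) = h.
Hence αβ = [c d g i e b j a f h].

c d g i e b j a f h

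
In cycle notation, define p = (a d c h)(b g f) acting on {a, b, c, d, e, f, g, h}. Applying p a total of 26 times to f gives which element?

f lies in the 3-cycle (b g f).
Since the cycle has length 3, p^26 acts on it the same as p^2 (26 mod 3 = 2).
Stepping 2 places around the cycle: f → b → g.

g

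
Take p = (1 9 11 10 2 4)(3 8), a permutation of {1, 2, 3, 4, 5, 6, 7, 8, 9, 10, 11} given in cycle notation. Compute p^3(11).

4

11 lies in the 6-cycle (1 9 11 10 2 4).
Advancing 3 steps from 11: 11 → 10 → 2 → 4.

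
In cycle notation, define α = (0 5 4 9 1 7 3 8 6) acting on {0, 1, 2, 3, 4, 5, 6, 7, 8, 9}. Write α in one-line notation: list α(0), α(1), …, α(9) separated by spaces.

5 7 2 8 9 4 0 3 6 1

Each element maps to the next entry in its cycle (wrapping to the front): 0↦5, 1↦7, 2↦2, 3↦8, 4↦9, 5↦4, 6↦0, 7↦3, 8↦6, 9↦1.
So the one-line form is 5 7 2 8 9 4 0 3 6 1.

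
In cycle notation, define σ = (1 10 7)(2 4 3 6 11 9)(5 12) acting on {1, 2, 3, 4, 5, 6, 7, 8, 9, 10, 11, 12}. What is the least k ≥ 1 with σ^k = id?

The disjoint cycles have lengths 6, 3, 2, 1.
The order of σ is the least common multiple of its cycle lengths: lcm(6, 3, 2) = 6.

6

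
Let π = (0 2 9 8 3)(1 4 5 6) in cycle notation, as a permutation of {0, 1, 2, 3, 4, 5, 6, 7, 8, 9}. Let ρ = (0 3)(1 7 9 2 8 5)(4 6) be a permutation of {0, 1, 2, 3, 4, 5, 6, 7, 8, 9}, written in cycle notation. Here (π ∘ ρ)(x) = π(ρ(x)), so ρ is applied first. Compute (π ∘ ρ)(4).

First apply ρ: ρ(4) = 6, then π(6) = 1. Thus (π ∘ ρ)(4) = 1.

1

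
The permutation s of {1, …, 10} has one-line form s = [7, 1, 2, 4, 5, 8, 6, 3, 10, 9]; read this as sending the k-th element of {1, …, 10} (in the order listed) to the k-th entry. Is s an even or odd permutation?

In disjoint-cycle form the cycle lengths are 6, 2, 1, 1.
A cycle is odd iff its length is even; s has 2 even-length cycles, so sgn(s) = (−1)^2 and s is even.

even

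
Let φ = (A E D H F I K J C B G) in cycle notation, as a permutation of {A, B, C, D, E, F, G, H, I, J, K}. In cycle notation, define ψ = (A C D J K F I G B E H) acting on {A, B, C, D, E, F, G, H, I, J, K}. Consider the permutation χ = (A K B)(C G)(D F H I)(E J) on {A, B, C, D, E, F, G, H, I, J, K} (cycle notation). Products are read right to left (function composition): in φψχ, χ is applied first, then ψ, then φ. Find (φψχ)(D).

K

Chase D: χ(D) = F; ψ(F) = I; φ(I) = K. Hence (φψχ)(D) = K.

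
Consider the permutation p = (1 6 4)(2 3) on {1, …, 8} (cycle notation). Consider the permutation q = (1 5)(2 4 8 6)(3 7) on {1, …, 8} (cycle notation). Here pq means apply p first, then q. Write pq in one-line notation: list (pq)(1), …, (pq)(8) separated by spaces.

2 7 4 5 1 8 3 6

(pq)(x) = q(p(x)). Computing each image: q(p(1)) = q(6) = 2, q(p(2)) = q(3) = 7, q(p(3)) = q(2) = 4, q(p(4)) = q(1) = 5, q(p(5)) = q(5) = 1, q(p(6)) = q(4) = 8, q(p(7)) = q(7) = 3, q(p(8)) = q(8) = 6.
Hence pq = [2 7 4 5 1 8 3 6].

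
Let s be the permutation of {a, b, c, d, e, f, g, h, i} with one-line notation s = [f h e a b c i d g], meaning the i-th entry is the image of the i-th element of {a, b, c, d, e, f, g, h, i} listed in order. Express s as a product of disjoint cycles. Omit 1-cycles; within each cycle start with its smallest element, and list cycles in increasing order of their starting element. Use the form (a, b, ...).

(a, f, c, e, b, h, d)(g, i)

From a: a → f → c → e → b → h → d → a, closing the cycle (a, f, c, e, b, h, d).
Continuing from each remaining unvisited element yields (a, f, c, e, b, h, d)(g, i).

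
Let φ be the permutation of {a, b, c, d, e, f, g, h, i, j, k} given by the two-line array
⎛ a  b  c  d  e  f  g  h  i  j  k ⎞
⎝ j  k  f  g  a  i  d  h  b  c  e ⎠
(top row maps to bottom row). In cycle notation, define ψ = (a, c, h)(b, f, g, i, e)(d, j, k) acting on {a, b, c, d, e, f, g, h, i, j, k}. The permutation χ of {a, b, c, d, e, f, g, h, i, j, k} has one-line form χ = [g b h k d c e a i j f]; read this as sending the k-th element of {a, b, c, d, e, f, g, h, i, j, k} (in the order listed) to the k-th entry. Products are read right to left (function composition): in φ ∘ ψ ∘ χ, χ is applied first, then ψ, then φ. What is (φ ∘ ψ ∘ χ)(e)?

Chase e: χ(e) = d; ψ(d) = j; φ(j) = c. Hence (φ ∘ ψ ∘ χ)(e) = c.

c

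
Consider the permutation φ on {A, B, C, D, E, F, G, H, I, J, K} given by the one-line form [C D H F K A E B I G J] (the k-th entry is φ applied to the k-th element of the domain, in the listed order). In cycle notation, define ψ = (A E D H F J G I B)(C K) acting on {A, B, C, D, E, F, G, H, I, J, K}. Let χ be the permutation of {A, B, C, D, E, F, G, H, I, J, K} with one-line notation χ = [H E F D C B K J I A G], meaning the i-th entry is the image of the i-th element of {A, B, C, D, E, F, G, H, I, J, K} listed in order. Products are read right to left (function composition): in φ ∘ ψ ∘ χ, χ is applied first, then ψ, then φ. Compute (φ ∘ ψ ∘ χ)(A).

A

Chase A: χ(A) = H; ψ(H) = F; φ(F) = A. Hence (φ ∘ ψ ∘ χ)(A) = A.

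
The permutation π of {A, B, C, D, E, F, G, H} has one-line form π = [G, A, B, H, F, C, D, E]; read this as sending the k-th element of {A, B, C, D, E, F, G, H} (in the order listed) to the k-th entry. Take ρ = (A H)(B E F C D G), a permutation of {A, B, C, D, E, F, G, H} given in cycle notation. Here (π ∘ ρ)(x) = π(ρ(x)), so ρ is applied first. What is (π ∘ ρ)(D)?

ρ(D) = G, then π(G) = D; composing gives (π ∘ ρ)(D) = D.

D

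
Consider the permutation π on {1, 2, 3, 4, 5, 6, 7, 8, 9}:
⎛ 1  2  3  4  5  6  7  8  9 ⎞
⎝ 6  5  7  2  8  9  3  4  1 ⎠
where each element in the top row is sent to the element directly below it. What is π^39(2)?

4

Tracing 2 → 5 → … returns to 2 after 4 steps, so 2 lies in a 4-cycle (2, 5, 8, 4).
Since the cycle has length 4, π^39 acts on it the same as π^3 (39 mod 4 = 3).
Advancing 3 steps from 2: 2 → 5 → 8 → 4.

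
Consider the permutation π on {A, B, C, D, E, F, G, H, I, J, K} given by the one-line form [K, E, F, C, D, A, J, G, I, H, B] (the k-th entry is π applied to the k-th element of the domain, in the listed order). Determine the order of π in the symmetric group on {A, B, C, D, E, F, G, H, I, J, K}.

The disjoint-cycle form of π has cycle lengths 7, 3, 1.
The order is lcm(7, 3) = 21.

21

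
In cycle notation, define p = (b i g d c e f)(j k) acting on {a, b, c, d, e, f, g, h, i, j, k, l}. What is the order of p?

The cycle type of p is (7, 2, 1, 1, 1).
Since disjoint cycles commute, ord(p) = lcm(7, 2) = 14.

14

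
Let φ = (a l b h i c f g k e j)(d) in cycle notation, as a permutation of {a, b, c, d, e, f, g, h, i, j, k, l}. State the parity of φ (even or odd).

The cycle lengths are 11, 1.
A cycle is odd iff its length is even; φ has 0 even-length cycles, so sgn(φ) = (−1)^0 and φ is even.

even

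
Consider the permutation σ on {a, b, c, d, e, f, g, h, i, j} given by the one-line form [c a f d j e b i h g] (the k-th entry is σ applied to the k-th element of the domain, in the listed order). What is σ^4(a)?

Tracing a → c → … returns to a after 7 steps, so a lies in a 7-cycle (a c f e j g b).
Stepping 4 places around the cycle: a → c → f → e → j.

j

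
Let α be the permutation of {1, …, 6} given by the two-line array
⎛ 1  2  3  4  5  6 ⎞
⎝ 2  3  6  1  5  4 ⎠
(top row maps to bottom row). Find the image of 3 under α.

6

The entry below 3 in the array is 6, so α(3) = 6.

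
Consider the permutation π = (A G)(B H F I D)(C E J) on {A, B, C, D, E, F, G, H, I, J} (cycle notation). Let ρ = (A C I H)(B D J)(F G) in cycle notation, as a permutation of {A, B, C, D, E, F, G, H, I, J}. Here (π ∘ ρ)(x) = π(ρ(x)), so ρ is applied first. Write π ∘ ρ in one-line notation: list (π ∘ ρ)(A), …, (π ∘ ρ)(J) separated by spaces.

E B D C J A I G F H

(π ∘ ρ)(x) = π(ρ(x)). Computing each image: π(ρ(A)) = π(C) = E, π(ρ(B)) = π(D) = B, π(ρ(C)) = π(I) = D, π(ρ(D)) = π(J) = C, π(ρ(E)) = π(E) = J, π(ρ(F)) = π(G) = A, π(ρ(G)) = π(F) = I, π(ρ(H)) = π(A) = G, π(ρ(I)) = π(H) = F, π(ρ(J)) = π(B) = H.
Hence π ∘ ρ = [E B D C J A I G F H].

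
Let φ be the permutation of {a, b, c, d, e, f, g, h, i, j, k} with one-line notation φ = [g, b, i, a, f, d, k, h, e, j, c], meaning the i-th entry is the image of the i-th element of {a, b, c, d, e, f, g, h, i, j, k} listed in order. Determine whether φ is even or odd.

odd

In disjoint-cycle form the cycle lengths are 8, 1, 1, 1.
A cycle is odd iff its length is even; φ has 1 even-length cycle, so sgn(φ) = (−1)^1 and φ is odd.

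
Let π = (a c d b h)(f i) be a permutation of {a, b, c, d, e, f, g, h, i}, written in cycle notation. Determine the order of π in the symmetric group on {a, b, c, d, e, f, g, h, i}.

10

The cycle type of π is (5, 2, 1, 1).
Since disjoint cycles commute, ord(π) = lcm(5, 2) = 10.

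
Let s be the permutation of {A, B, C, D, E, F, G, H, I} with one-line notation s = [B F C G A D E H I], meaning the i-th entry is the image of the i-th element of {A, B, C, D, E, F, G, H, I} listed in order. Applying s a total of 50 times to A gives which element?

Tracing A → B → … returns to A after 6 steps, so A lies in a 6-cycle (A B F D G E).
Powers repeat with period 6 on this cycle, and 50 mod 6 = 2, so s^50(A) = s^2(A).
Advancing 2 steps from A: A → B → F.

F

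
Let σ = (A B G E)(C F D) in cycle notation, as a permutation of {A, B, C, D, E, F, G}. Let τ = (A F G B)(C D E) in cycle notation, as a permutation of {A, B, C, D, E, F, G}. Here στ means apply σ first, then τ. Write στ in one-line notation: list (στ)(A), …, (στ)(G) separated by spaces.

Chase each element through σ then τ: A → B → A; B → G → B; C → F → G; D → C → D; E → A → F; F → D → E; G → E → C.
Collecting the images, στ = [A B G D F E C].

A B G D F E C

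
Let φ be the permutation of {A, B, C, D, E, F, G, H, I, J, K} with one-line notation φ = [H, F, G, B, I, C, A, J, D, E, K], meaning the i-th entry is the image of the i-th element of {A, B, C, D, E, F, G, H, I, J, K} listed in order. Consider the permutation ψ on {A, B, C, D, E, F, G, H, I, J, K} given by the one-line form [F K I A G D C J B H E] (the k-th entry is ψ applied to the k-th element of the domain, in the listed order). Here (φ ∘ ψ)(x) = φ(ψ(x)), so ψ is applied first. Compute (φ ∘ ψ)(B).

First apply ψ: ψ(B) = K, then φ(K) = K. Thus (φ ∘ ψ)(B) = K.

K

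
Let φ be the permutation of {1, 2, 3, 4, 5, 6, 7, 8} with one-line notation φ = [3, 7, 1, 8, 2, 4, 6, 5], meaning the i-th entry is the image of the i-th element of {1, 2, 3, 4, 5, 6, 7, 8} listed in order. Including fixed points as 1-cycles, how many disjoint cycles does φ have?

The cycle decomposition is (1 3)(2 7 6 4 8 5), which has 2 cycles (counting 1-cycles).

2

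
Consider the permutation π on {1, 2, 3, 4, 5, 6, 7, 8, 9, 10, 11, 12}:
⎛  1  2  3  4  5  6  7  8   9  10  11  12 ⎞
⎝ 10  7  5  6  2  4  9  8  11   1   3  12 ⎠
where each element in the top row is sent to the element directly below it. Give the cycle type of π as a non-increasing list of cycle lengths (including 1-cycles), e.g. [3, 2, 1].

[6, 2, 2, 1, 1]

The disjoint cycles are (1 10)(2 7 9 11 3 5)(4 6)(8)(12), with lengths 6, 2, 2, 1, 1 in non-increasing order.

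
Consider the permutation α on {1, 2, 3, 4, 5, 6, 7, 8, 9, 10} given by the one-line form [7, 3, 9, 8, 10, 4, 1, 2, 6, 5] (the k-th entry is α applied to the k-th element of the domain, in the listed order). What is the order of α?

Writing α as disjoint cycles, the cycle lengths are 6, 2, 2.
The order is lcm(6, 2, 2) = 6.

6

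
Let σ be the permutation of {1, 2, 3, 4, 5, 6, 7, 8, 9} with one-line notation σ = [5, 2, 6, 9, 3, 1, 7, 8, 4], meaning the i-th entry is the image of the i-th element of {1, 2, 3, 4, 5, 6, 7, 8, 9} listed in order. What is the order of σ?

Decomposing into disjoint cycles gives cycle lengths 4, 2, 1, 1, 1.
Since disjoint cycles commute, ord(σ) = lcm(4, 2) = 4.

4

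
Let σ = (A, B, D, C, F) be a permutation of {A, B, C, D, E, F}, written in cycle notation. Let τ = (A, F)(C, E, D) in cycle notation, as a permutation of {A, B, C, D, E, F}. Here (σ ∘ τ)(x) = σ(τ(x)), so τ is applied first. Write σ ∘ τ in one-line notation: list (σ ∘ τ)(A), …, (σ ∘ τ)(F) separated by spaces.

A D E F C B

(σ ∘ τ)(x) = σ(τ(x)). Computing each image: σ(τ(A)) = σ(F) = A, σ(τ(B)) = σ(B) = D, σ(τ(C)) = σ(E) = E, σ(τ(D)) = σ(C) = F, σ(τ(E)) = σ(D) = C, σ(τ(F)) = σ(A) = B.
Hence σ ∘ τ = [A D E F C B].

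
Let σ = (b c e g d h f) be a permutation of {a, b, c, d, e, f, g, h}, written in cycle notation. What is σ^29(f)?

f lies in the 7-cycle (b c e g d h f).
Since the cycle has length 7, σ^29 acts on it the same as σ^1 (29 mod 7 = 1).
Advancing 1 step from f: f → b.

b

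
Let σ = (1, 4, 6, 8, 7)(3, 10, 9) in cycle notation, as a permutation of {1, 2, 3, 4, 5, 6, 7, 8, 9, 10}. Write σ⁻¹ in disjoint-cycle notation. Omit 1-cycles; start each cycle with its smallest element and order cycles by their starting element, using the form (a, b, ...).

(1, 7, 8, 6, 4)(3, 9, 10)

The inverse reverses each cycle.
Reversing each cycle of σ and rotating so the smallest element leads gives (1, 7, 8, 6, 4)(3, 9, 10).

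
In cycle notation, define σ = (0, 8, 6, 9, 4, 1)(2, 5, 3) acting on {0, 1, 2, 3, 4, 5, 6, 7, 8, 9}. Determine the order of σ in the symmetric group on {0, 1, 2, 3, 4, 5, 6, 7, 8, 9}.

6

The cycle type of σ is (6, 3, 1).
The order is lcm(6, 3) = 6.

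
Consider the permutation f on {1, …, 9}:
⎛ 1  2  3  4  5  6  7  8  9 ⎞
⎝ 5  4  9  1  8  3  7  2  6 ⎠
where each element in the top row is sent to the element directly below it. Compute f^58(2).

5

Tracing 2 → 4 → … returns to 2 after 5 steps, so 2 lies in a 5-cycle (1 5 8 2 4).
Since the cycle has length 5, f^58 acts on it the same as f^3 (58 mod 5 = 3).
Stepping 3 places around the cycle: 2 → 4 → 1 → 5.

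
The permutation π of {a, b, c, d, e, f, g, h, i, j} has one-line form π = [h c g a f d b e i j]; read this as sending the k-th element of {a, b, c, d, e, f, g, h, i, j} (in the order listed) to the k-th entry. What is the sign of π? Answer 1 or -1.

1

In disjoint-cycle form the cycle lengths are 5, 3, 1, 1.
A cycle of length ℓ contributes ℓ−1 transpositions, so π is a product of 4 + 2 = 6 transpositions — even.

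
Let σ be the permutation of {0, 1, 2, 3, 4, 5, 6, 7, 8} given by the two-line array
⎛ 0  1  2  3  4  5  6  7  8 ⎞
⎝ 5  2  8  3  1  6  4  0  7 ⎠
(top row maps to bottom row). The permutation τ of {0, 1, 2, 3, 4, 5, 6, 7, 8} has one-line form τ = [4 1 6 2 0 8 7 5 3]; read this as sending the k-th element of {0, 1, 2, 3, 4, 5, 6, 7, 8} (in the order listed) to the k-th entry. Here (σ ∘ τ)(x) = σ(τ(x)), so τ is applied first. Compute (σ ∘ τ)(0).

1

τ(0) = 4, then σ(4) = 1; composing gives (σ ∘ τ)(0) = 1.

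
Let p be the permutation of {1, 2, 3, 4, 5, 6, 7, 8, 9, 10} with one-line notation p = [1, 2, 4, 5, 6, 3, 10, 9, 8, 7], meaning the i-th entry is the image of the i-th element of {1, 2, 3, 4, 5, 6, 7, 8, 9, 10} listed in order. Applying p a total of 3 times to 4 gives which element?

3

Tracing 4 → 5 → … returns to 4 after 4 steps, so 4 lies in a 4-cycle (3, 4, 5, 6).
Stepping 3 places around the cycle: 4 → 5 → 6 → 3.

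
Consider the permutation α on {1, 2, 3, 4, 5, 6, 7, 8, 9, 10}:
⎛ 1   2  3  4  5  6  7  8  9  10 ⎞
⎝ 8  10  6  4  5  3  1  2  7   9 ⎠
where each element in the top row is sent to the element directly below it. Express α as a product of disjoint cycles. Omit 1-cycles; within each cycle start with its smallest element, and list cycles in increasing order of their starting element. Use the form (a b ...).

From 1: 1 → 8 → 2 → 10 → 9 → 7 → 1, closing the cycle (1 8 2 10 9 7).
Continuing from each remaining unvisited element yields (1 8 2 10 9 7)(3 6).

(1 8 2 10 9 7)(3 6)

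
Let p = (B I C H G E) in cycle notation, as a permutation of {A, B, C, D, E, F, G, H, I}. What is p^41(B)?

B lies in the 6-cycle (B I C H G E).
Since the cycle has length 6, p^41 acts on it the same as p^5 (41 mod 6 = 5).
Advancing 5 steps from B: B → I → C → H → G → E.

E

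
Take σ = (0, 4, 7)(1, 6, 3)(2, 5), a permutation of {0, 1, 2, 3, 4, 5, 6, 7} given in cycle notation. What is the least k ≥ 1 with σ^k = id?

6

The cycle type of σ is (3, 3, 2).
The order is lcm(3, 3, 2) = 6.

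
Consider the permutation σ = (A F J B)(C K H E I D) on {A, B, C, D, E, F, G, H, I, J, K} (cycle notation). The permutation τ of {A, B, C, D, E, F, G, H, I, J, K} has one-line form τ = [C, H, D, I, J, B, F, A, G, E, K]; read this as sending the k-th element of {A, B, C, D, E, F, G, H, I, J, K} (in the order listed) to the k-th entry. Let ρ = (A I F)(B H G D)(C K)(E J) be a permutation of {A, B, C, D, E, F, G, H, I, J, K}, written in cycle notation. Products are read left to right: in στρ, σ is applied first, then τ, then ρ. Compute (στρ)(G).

Apply the permutations in order: σ(G) = G, then τ(G) = F, then ρ(F) = A. So (στρ)(G) = A.

A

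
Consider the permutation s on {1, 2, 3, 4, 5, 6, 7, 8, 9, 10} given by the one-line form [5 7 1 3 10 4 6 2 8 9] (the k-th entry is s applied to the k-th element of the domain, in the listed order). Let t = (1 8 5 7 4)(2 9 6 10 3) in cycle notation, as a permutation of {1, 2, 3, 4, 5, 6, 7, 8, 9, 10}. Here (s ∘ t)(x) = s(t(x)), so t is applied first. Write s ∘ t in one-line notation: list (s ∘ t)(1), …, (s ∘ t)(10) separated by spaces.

(s ∘ t)(x) = s(t(x)). Computing each image: s(t(1)) = s(8) = 2, s(t(2)) = s(9) = 8, s(t(3)) = s(2) = 7, s(t(4)) = s(1) = 5, s(t(5)) = s(7) = 6, s(t(6)) = s(10) = 9, s(t(7)) = s(4) = 3, s(t(8)) = s(5) = 10, s(t(9)) = s(6) = 4, s(t(10)) = s(3) = 1.
Hence s ∘ t = [2 8 7 5 6 9 3 10 4 1].

2 8 7 5 6 9 3 10 4 1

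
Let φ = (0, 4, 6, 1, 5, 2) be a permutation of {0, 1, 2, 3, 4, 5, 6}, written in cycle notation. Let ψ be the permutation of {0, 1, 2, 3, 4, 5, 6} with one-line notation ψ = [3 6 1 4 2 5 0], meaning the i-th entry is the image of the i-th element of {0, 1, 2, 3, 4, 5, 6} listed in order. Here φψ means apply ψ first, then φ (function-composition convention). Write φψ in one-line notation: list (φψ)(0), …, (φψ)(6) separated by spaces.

3 1 5 6 0 2 4

(φψ)(x) = φ(ψ(x)). Computing each image: φ(ψ(0)) = φ(3) = 3, φ(ψ(1)) = φ(6) = 1, φ(ψ(2)) = φ(1) = 5, φ(ψ(3)) = φ(4) = 6, φ(ψ(4)) = φ(2) = 0, φ(ψ(5)) = φ(5) = 2, φ(ψ(6)) = φ(0) = 4.
Hence φψ = [3 1 5 6 0 2 4].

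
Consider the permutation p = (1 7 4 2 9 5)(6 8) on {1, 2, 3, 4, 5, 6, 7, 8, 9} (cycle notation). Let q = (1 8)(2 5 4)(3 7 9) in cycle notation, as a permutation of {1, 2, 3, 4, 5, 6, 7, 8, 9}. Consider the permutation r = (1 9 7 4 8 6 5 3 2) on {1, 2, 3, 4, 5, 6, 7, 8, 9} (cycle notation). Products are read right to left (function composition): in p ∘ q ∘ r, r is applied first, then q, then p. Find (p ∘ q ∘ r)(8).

8

Chase 8: r(8) = 6; q(6) = 6; p(6) = 8. Hence (p ∘ q ∘ r)(8) = 8.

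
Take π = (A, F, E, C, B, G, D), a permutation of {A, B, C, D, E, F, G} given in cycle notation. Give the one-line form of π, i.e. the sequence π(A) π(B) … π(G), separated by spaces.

F G B A C E D

Each element maps to the next entry in its cycle (wrapping to the front): A→F, B→G, C→B, D→A, E→C, F→E, G→D.
Listing these in domain order gives F G B A C E D.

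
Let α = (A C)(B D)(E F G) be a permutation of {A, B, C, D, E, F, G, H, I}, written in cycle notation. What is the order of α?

6

The disjoint cycles have lengths 3, 2, 2, 1, 1.
The order of α is the least common multiple of its cycle lengths: lcm(3, 2, 2) = 6.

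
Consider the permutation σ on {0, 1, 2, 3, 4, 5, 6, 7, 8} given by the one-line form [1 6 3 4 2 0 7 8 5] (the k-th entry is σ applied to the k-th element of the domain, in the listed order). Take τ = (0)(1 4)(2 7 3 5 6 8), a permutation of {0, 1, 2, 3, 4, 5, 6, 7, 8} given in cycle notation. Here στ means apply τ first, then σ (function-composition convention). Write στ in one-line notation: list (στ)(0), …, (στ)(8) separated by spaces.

(στ)(x) = σ(τ(x)). Computing each image: σ(τ(0)) = σ(0) = 1, σ(τ(1)) = σ(4) = 2, σ(τ(2)) = σ(7) = 8, σ(τ(3)) = σ(5) = 0, σ(τ(4)) = σ(1) = 6, σ(τ(5)) = σ(6) = 7, σ(τ(6)) = σ(8) = 5, σ(τ(7)) = σ(3) = 4, σ(τ(8)) = σ(2) = 3.
Hence στ = [1 2 8 0 6 7 5 4 3].

1 2 8 0 6 7 5 4 3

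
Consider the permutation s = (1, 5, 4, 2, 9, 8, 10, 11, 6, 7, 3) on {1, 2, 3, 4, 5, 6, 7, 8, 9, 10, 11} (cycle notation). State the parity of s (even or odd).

The cycle lengths are 11.
A cycle is odd iff its length is even; s has 0 even-length cycles, so sgn(s) = (−1)^0 and s is even.

even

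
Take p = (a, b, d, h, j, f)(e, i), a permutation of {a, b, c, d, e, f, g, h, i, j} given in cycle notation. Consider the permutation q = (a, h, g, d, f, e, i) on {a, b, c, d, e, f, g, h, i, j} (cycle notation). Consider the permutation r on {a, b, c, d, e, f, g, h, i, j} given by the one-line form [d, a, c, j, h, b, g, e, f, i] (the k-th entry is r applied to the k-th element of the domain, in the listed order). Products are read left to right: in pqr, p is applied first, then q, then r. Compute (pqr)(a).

(pqr)(a) = r(q(p(a))). p(a) = b, then q(b) = b, then r(b) = a, so the result is a.

a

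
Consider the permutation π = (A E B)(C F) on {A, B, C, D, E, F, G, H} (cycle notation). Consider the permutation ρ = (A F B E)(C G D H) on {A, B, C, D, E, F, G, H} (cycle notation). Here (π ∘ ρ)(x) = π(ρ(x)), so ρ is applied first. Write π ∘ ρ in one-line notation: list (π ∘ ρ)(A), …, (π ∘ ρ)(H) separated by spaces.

For each element, apply ρ then π: A → F → C; B → E → B; C → G → G; D → H → H; E → A → E; F → B → A; G → D → D; H → C → F.
Collecting the images, π ∘ ρ = [C B G H E A D F].

C B G H E A D F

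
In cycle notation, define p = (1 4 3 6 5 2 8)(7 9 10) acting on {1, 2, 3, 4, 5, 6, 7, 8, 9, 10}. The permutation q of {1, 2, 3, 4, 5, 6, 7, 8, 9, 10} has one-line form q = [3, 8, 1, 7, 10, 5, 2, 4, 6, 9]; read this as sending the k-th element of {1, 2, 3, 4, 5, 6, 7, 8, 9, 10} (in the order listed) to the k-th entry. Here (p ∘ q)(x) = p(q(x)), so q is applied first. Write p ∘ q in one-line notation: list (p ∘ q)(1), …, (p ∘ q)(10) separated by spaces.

6 1 4 9 7 2 8 3 5 10

Chase each element through q then p: 1 → 3 → 6; 2 → 8 → 1; 3 → 1 → 4; 4 → 7 → 9; 5 → 10 → 7; 6 → 5 → 2; 7 → 2 → 8; 8 → 4 → 3; 9 → 6 → 5; 10 → 9 → 10.
So p ∘ q in one-line form is 6 1 4 9 7 2 8 3 5 10.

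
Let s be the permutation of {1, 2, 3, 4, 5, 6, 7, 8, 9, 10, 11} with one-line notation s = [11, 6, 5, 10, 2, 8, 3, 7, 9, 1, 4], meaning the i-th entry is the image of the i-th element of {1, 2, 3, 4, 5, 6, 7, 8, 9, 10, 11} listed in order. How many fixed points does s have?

1

The fixed points (elements with s(x) = x) are {9}, so there is 1.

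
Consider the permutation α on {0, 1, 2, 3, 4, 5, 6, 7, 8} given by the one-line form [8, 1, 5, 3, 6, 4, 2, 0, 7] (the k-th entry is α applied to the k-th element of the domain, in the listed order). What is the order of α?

12

The disjoint-cycle form of α has cycle lengths 4, 3, 1, 1.
Since disjoint cycles commute, ord(α) = lcm(4, 3) = 12.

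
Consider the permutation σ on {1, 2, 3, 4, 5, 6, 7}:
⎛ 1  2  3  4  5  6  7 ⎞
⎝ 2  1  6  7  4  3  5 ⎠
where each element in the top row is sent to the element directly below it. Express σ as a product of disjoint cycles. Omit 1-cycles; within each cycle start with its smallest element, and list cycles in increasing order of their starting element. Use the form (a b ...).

(1 2)(3 6)(4 7 5)

From 1: 1 → 2 → 1, closing the cycle (1 2).
Repeating from the next unused element and collecting all non-trivial cycles gives (1 2)(3 6)(4 7 5).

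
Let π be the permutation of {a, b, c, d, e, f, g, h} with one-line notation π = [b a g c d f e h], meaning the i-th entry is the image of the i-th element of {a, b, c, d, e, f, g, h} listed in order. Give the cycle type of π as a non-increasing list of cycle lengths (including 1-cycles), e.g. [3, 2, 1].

[4, 2, 1, 1]

The disjoint cycles are (a b)(c g e d)(f)(h), with lengths 4, 2, 1, 1 in non-increasing order.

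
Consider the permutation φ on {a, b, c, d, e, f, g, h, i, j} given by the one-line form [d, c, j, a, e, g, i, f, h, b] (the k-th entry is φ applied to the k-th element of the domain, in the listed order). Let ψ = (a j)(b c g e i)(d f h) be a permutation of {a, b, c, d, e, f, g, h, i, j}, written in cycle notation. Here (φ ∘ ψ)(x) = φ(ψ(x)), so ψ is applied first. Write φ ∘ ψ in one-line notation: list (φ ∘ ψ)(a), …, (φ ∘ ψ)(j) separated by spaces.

b j i g h f e a c d

(φ ∘ ψ)(x) = φ(ψ(x)). Computing each image: φ(ψ(a)) = φ(j) = b, φ(ψ(b)) = φ(c) = j, φ(ψ(c)) = φ(g) = i, φ(ψ(d)) = φ(f) = g, φ(ψ(e)) = φ(i) = h, φ(ψ(f)) = φ(h) = f, φ(ψ(g)) = φ(e) = e, φ(ψ(h)) = φ(d) = a, φ(ψ(i)) = φ(b) = c, φ(ψ(j)) = φ(a) = d.
Hence φ ∘ ψ = [b j i g h f e a c d].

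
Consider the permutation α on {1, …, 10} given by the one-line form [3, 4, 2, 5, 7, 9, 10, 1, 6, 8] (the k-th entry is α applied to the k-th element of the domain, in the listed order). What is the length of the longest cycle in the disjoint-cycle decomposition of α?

Decomposing into disjoint cycles gives (1, 3, 2, 4, 5, 7, 10, 8)(6, 9); the longest has length 8.

8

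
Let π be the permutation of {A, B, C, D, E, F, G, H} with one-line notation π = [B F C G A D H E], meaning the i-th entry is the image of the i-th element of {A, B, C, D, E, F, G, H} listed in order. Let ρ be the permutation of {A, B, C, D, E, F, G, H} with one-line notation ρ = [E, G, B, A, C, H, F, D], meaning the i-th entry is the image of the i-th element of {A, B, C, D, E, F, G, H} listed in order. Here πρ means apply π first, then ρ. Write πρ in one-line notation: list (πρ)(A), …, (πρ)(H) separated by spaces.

For each element, apply π then ρ: A → B → G; B → F → H; C → C → B; D → G → F; E → A → E; F → D → A; G → H → D; H → E → C.
So πρ in one-line form is G H B F E A D C.

G H B F E A D C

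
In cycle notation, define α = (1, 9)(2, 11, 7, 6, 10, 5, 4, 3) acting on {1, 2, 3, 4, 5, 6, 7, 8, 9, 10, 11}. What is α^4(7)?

7 lies in the 8-cycle (2, 11, 7, 6, 10, 5, 4, 3).
Advancing 4 steps from 7: 7 → 6 → 10 → 5 → 4.

4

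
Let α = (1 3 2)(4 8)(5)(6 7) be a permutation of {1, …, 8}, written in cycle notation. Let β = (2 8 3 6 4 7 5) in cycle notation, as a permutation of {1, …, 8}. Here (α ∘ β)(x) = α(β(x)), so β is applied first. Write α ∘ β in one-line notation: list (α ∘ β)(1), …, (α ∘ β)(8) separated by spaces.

3 4 7 6 1 8 5 2

(α ∘ β)(x) = α(β(x)). Computing each image: α(β(1)) = α(1) = 3, α(β(2)) = α(8) = 4, α(β(3)) = α(6) = 7, α(β(4)) = α(7) = 6, α(β(5)) = α(2) = 1, α(β(6)) = α(4) = 8, α(β(7)) = α(5) = 5, α(β(8)) = α(3) = 2.
Hence α ∘ β = [3 4 7 6 1 8 5 2].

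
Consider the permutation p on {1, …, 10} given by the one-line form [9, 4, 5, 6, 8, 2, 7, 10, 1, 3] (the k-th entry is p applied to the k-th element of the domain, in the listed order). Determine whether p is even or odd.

even

In disjoint-cycle form the cycle lengths are 4, 3, 2, 1.
A cycle of length ℓ contributes ℓ−1 transpositions, so p is a product of 3 + 2 + 1 = 6 transpositions — even.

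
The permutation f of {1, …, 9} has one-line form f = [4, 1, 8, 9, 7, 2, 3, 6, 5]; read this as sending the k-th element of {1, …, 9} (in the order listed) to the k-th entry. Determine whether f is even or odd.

In disjoint-cycle form the cycle lengths are 9.
A cycle is odd iff its length is even; f has 0 even-length cycles, so sgn(f) = (−1)^0 and f is even.

even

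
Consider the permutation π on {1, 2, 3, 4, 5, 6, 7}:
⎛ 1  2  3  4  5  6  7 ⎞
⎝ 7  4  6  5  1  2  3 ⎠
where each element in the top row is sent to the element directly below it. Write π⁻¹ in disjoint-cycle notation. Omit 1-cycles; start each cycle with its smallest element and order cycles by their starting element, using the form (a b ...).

(1 5 4 2 6 3 7)

The cycle decomposition of π is (1 7 3 6 2 4 5).
Reversing each cycle (and rotating so the smallest element leads) gives π⁻¹ = (1 5 4 2 6 3 7).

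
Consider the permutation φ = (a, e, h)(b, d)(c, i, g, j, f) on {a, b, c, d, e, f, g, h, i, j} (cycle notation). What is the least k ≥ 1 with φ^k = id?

30

The disjoint cycles have lengths 5, 3, 2.
Since disjoint cycles commute, ord(φ) = lcm(5, 3, 2) = 30.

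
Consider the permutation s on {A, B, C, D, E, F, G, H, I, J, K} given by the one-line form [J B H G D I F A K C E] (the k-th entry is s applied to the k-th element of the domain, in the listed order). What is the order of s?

12

Writing s as disjoint cycles, the cycle lengths are 6, 4, 1.
Since disjoint cycles commute, ord(s) = lcm(6, 4) = 12.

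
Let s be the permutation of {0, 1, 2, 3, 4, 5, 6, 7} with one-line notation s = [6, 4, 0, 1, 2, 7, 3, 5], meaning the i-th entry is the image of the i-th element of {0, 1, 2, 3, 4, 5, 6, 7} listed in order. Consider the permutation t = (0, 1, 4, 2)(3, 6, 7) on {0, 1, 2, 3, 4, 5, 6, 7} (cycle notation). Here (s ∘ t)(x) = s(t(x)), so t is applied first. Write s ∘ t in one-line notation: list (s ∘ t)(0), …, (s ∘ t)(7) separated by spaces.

Chase each element through t then s: 0 → 1 → 4; 1 → 4 → 2; 2 → 0 → 6; 3 → 6 → 3; 4 → 2 → 0; 5 → 5 → 7; 6 → 7 → 5; 7 → 3 → 1.
So s ∘ t in one-line form is 4 2 6 3 0 7 5 1.

4 2 6 3 0 7 5 1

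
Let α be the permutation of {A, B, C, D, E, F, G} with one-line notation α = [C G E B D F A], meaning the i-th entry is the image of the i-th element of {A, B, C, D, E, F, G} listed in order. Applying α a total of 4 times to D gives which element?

C

Tracing D → B → … returns to D after 6 steps, so D lies in a 6-cycle (A, C, E, D, B, G).
Advancing 4 steps from D: D → B → G → A → C.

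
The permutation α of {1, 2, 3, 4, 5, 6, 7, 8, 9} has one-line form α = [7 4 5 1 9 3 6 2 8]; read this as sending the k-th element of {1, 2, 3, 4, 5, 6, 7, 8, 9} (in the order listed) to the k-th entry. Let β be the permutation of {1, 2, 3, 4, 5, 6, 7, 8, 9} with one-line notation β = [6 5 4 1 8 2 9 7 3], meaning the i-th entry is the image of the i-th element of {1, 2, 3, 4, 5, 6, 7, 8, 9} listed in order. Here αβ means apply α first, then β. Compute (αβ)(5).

First apply α: α(5) = 9, then β(9) = 3. Thus (αβ)(5) = 3.

3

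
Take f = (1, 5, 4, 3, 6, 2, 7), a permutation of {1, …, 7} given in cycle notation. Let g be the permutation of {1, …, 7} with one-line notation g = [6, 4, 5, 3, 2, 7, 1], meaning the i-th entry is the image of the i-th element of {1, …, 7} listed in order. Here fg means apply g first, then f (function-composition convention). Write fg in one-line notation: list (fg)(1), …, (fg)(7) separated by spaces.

2 3 4 6 7 1 5

(fg)(x) = f(g(x)). Computing each image: f(g(1)) = f(6) = 2, f(g(2)) = f(4) = 3, f(g(3)) = f(5) = 4, f(g(4)) = f(3) = 6, f(g(5)) = f(2) = 7, f(g(6)) = f(7) = 1, f(g(7)) = f(1) = 5.
Hence fg = [2 3 4 6 7 1 5].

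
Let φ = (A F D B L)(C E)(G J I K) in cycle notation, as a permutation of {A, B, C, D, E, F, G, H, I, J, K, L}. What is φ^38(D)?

D lies in the 5-cycle (A F D B L).
On a 5-cycle, φ^5 is the identity, so φ^38 = φ^3 there (38 ≡ 3 mod 5).
Advancing 3 steps from D: D → B → L → A.

A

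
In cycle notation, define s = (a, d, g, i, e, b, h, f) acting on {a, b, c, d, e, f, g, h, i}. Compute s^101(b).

g

b lies in the 8-cycle (a, d, g, i, e, b, h, f).
On an 8-cycle, s^8 is the identity, so s^101 = s^5 there (101 ≡ 5 mod 8).
Stepping 5 places around the cycle: b → h → f → a → d → g.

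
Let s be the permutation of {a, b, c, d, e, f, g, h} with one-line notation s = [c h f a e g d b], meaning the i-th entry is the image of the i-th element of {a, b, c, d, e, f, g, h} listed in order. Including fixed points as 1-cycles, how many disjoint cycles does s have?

The cycle decomposition is (a c f g d)(b h)(e), which has 3 cycles (counting 1-cycles).

3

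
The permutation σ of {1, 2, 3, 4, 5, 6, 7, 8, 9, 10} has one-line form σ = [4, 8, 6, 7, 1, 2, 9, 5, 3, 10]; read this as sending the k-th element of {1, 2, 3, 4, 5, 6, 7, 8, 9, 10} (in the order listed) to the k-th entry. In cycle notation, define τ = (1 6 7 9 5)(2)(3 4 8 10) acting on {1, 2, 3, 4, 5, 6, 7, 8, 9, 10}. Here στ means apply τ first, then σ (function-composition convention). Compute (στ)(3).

7

(στ)(3) = σ(τ(3)). τ(3) = 4, then σ(4) = 7. So (στ)(3) = 7.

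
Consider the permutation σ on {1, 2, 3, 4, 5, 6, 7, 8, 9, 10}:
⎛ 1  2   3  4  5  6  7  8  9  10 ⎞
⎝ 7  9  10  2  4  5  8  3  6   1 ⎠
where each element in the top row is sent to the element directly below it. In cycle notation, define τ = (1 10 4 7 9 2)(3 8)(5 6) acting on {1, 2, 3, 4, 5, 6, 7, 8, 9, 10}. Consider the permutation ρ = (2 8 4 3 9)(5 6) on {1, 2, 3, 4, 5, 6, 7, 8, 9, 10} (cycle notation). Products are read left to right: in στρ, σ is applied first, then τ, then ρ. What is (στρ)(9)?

(στρ)(9) = ρ(τ(σ(9))). σ(9) = 6, then τ(6) = 5, then ρ(5) = 6, so the result is 6.

6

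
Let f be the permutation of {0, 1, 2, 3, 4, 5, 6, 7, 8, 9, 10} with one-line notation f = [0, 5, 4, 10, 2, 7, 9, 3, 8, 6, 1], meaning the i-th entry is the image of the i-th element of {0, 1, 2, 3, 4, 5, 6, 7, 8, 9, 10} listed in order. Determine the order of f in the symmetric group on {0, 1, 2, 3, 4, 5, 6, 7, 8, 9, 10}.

The disjoint-cycle form of f has cycle lengths 5, 2, 2, 1, 1.
The order of f is the least common multiple of its cycle lengths: lcm(5, 2, 2) = 10.

10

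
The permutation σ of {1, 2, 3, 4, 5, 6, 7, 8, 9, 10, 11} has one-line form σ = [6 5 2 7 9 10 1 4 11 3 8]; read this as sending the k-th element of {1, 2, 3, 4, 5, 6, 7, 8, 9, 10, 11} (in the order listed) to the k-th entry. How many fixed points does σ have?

No element satisfies σ(x) = x, so there are 0 fixed points.

0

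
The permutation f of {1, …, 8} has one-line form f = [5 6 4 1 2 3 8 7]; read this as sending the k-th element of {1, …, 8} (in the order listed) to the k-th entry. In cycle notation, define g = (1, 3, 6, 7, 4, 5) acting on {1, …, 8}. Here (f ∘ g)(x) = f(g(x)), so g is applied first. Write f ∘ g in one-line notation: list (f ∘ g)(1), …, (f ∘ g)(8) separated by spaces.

(f ∘ g)(x) = f(g(x)). Computing each image: f(g(1)) = f(3) = 4, f(g(2)) = f(2) = 6, f(g(3)) = f(6) = 3, f(g(4)) = f(5) = 2, f(g(5)) = f(1) = 5, f(g(6)) = f(7) = 8, f(g(7)) = f(4) = 1, f(g(8)) = f(8) = 7.
Hence f ∘ g = [4 6 3 2 5 8 1 7].

4 6 3 2 5 8 1 7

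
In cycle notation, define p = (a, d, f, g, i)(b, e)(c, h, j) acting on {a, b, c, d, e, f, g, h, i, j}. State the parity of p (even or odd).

The cycle lengths are 5, 3, 2.
A cycle of length ℓ contributes ℓ−1 transpositions, so p is a product of 4 + 2 + 1 = 7 transpositions — odd.

odd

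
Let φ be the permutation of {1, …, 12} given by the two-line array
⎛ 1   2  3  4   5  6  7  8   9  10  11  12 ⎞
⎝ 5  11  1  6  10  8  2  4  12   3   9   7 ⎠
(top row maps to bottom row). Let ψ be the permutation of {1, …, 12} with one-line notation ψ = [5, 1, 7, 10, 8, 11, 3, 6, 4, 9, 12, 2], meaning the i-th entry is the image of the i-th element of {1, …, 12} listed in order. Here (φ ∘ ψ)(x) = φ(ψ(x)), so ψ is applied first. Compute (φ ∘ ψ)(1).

First apply ψ: ψ(1) = 5, then φ(5) = 10. Thus (φ ∘ ψ)(1) = 10.

10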